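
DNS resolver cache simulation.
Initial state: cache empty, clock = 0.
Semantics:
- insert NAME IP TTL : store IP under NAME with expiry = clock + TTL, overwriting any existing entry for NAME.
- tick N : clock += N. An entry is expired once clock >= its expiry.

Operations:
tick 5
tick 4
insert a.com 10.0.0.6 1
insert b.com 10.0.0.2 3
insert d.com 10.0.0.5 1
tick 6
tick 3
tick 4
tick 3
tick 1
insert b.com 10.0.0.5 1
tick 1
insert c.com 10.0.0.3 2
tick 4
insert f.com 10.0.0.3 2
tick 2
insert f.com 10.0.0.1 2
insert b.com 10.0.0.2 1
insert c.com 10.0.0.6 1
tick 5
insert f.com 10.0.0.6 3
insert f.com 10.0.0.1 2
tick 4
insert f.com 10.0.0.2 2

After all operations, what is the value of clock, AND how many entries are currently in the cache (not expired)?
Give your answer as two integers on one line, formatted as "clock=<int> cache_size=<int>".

Answer: clock=42 cache_size=1

Derivation:
Op 1: tick 5 -> clock=5.
Op 2: tick 4 -> clock=9.
Op 3: insert a.com -> 10.0.0.6 (expiry=9+1=10). clock=9
Op 4: insert b.com -> 10.0.0.2 (expiry=9+3=12). clock=9
Op 5: insert d.com -> 10.0.0.5 (expiry=9+1=10). clock=9
Op 6: tick 6 -> clock=15. purged={a.com,b.com,d.com}
Op 7: tick 3 -> clock=18.
Op 8: tick 4 -> clock=22.
Op 9: tick 3 -> clock=25.
Op 10: tick 1 -> clock=26.
Op 11: insert b.com -> 10.0.0.5 (expiry=26+1=27). clock=26
Op 12: tick 1 -> clock=27. purged={b.com}
Op 13: insert c.com -> 10.0.0.3 (expiry=27+2=29). clock=27
Op 14: tick 4 -> clock=31. purged={c.com}
Op 15: insert f.com -> 10.0.0.3 (expiry=31+2=33). clock=31
Op 16: tick 2 -> clock=33. purged={f.com}
Op 17: insert f.com -> 10.0.0.1 (expiry=33+2=35). clock=33
Op 18: insert b.com -> 10.0.0.2 (expiry=33+1=34). clock=33
Op 19: insert c.com -> 10.0.0.6 (expiry=33+1=34). clock=33
Op 20: tick 5 -> clock=38. purged={b.com,c.com,f.com}
Op 21: insert f.com -> 10.0.0.6 (expiry=38+3=41). clock=38
Op 22: insert f.com -> 10.0.0.1 (expiry=38+2=40). clock=38
Op 23: tick 4 -> clock=42. purged={f.com}
Op 24: insert f.com -> 10.0.0.2 (expiry=42+2=44). clock=42
Final clock = 42
Final cache (unexpired): {f.com} -> size=1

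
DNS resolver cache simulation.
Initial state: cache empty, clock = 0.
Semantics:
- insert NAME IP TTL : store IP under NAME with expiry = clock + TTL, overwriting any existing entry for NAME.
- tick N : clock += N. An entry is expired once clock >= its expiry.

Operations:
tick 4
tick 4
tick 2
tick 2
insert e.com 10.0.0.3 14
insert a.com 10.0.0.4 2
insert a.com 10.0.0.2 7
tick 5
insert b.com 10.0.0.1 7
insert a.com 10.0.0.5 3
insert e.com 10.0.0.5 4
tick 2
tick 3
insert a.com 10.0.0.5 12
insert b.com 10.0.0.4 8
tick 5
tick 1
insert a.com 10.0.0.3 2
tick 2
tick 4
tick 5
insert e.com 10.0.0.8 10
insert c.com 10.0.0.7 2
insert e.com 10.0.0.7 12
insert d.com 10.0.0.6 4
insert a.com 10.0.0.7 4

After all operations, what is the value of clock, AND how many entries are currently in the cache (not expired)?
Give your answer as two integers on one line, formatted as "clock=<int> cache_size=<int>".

Answer: clock=39 cache_size=4

Derivation:
Op 1: tick 4 -> clock=4.
Op 2: tick 4 -> clock=8.
Op 3: tick 2 -> clock=10.
Op 4: tick 2 -> clock=12.
Op 5: insert e.com -> 10.0.0.3 (expiry=12+14=26). clock=12
Op 6: insert a.com -> 10.0.0.4 (expiry=12+2=14). clock=12
Op 7: insert a.com -> 10.0.0.2 (expiry=12+7=19). clock=12
Op 8: tick 5 -> clock=17.
Op 9: insert b.com -> 10.0.0.1 (expiry=17+7=24). clock=17
Op 10: insert a.com -> 10.0.0.5 (expiry=17+3=20). clock=17
Op 11: insert e.com -> 10.0.0.5 (expiry=17+4=21). clock=17
Op 12: tick 2 -> clock=19.
Op 13: tick 3 -> clock=22. purged={a.com,e.com}
Op 14: insert a.com -> 10.0.0.5 (expiry=22+12=34). clock=22
Op 15: insert b.com -> 10.0.0.4 (expiry=22+8=30). clock=22
Op 16: tick 5 -> clock=27.
Op 17: tick 1 -> clock=28.
Op 18: insert a.com -> 10.0.0.3 (expiry=28+2=30). clock=28
Op 19: tick 2 -> clock=30. purged={a.com,b.com}
Op 20: tick 4 -> clock=34.
Op 21: tick 5 -> clock=39.
Op 22: insert e.com -> 10.0.0.8 (expiry=39+10=49). clock=39
Op 23: insert c.com -> 10.0.0.7 (expiry=39+2=41). clock=39
Op 24: insert e.com -> 10.0.0.7 (expiry=39+12=51). clock=39
Op 25: insert d.com -> 10.0.0.6 (expiry=39+4=43). clock=39
Op 26: insert a.com -> 10.0.0.7 (expiry=39+4=43). clock=39
Final clock = 39
Final cache (unexpired): {a.com,c.com,d.com,e.com} -> size=4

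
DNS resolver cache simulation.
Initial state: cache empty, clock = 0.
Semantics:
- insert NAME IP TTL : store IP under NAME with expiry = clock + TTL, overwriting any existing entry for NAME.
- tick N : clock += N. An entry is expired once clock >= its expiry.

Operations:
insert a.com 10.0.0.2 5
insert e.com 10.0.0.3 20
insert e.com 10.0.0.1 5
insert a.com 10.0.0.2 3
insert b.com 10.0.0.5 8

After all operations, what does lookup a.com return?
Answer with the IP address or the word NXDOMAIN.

Op 1: insert a.com -> 10.0.0.2 (expiry=0+5=5). clock=0
Op 2: insert e.com -> 10.0.0.3 (expiry=0+20=20). clock=0
Op 3: insert e.com -> 10.0.0.1 (expiry=0+5=5). clock=0
Op 4: insert a.com -> 10.0.0.2 (expiry=0+3=3). clock=0
Op 5: insert b.com -> 10.0.0.5 (expiry=0+8=8). clock=0
lookup a.com: present, ip=10.0.0.2 expiry=3 > clock=0

Answer: 10.0.0.2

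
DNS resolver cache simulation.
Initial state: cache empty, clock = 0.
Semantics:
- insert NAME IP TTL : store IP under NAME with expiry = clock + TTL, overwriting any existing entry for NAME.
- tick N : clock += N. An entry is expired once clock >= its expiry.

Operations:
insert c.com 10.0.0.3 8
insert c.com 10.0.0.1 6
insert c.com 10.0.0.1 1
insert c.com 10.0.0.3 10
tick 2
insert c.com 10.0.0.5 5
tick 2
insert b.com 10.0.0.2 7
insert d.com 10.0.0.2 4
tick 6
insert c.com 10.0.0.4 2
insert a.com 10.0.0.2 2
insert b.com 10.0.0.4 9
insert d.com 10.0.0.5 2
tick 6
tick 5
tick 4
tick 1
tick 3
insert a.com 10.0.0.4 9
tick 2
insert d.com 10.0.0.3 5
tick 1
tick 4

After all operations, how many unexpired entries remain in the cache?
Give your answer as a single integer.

Op 1: insert c.com -> 10.0.0.3 (expiry=0+8=8). clock=0
Op 2: insert c.com -> 10.0.0.1 (expiry=0+6=6). clock=0
Op 3: insert c.com -> 10.0.0.1 (expiry=0+1=1). clock=0
Op 4: insert c.com -> 10.0.0.3 (expiry=0+10=10). clock=0
Op 5: tick 2 -> clock=2.
Op 6: insert c.com -> 10.0.0.5 (expiry=2+5=7). clock=2
Op 7: tick 2 -> clock=4.
Op 8: insert b.com -> 10.0.0.2 (expiry=4+7=11). clock=4
Op 9: insert d.com -> 10.0.0.2 (expiry=4+4=8). clock=4
Op 10: tick 6 -> clock=10. purged={c.com,d.com}
Op 11: insert c.com -> 10.0.0.4 (expiry=10+2=12). clock=10
Op 12: insert a.com -> 10.0.0.2 (expiry=10+2=12). clock=10
Op 13: insert b.com -> 10.0.0.4 (expiry=10+9=19). clock=10
Op 14: insert d.com -> 10.0.0.5 (expiry=10+2=12). clock=10
Op 15: tick 6 -> clock=16. purged={a.com,c.com,d.com}
Op 16: tick 5 -> clock=21. purged={b.com}
Op 17: tick 4 -> clock=25.
Op 18: tick 1 -> clock=26.
Op 19: tick 3 -> clock=29.
Op 20: insert a.com -> 10.0.0.4 (expiry=29+9=38). clock=29
Op 21: tick 2 -> clock=31.
Op 22: insert d.com -> 10.0.0.3 (expiry=31+5=36). clock=31
Op 23: tick 1 -> clock=32.
Op 24: tick 4 -> clock=36. purged={d.com}
Final cache (unexpired): {a.com} -> size=1

Answer: 1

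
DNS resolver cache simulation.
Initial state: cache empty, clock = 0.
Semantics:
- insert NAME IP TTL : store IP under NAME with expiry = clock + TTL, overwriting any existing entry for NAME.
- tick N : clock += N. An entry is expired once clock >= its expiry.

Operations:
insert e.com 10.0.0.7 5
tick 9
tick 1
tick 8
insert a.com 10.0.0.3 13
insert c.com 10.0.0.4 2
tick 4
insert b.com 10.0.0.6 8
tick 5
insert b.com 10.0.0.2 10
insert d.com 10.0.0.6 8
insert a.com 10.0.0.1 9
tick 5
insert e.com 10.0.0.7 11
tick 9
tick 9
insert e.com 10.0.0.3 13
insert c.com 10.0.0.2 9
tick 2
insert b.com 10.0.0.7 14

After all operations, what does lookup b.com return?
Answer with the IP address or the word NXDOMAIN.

Answer: 10.0.0.7

Derivation:
Op 1: insert e.com -> 10.0.0.7 (expiry=0+5=5). clock=0
Op 2: tick 9 -> clock=9. purged={e.com}
Op 3: tick 1 -> clock=10.
Op 4: tick 8 -> clock=18.
Op 5: insert a.com -> 10.0.0.3 (expiry=18+13=31). clock=18
Op 6: insert c.com -> 10.0.0.4 (expiry=18+2=20). clock=18
Op 7: tick 4 -> clock=22. purged={c.com}
Op 8: insert b.com -> 10.0.0.6 (expiry=22+8=30). clock=22
Op 9: tick 5 -> clock=27.
Op 10: insert b.com -> 10.0.0.2 (expiry=27+10=37). clock=27
Op 11: insert d.com -> 10.0.0.6 (expiry=27+8=35). clock=27
Op 12: insert a.com -> 10.0.0.1 (expiry=27+9=36). clock=27
Op 13: tick 5 -> clock=32.
Op 14: insert e.com -> 10.0.0.7 (expiry=32+11=43). clock=32
Op 15: tick 9 -> clock=41. purged={a.com,b.com,d.com}
Op 16: tick 9 -> clock=50. purged={e.com}
Op 17: insert e.com -> 10.0.0.3 (expiry=50+13=63). clock=50
Op 18: insert c.com -> 10.0.0.2 (expiry=50+9=59). clock=50
Op 19: tick 2 -> clock=52.
Op 20: insert b.com -> 10.0.0.7 (expiry=52+14=66). clock=52
lookup b.com: present, ip=10.0.0.7 expiry=66 > clock=52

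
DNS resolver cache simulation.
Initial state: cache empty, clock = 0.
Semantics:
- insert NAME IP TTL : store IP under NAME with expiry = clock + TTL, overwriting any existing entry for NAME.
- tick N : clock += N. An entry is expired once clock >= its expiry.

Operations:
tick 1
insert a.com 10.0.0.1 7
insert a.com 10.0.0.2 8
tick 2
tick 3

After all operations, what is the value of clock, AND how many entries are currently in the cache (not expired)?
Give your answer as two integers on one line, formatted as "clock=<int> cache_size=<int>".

Op 1: tick 1 -> clock=1.
Op 2: insert a.com -> 10.0.0.1 (expiry=1+7=8). clock=1
Op 3: insert a.com -> 10.0.0.2 (expiry=1+8=9). clock=1
Op 4: tick 2 -> clock=3.
Op 5: tick 3 -> clock=6.
Final clock = 6
Final cache (unexpired): {a.com} -> size=1

Answer: clock=6 cache_size=1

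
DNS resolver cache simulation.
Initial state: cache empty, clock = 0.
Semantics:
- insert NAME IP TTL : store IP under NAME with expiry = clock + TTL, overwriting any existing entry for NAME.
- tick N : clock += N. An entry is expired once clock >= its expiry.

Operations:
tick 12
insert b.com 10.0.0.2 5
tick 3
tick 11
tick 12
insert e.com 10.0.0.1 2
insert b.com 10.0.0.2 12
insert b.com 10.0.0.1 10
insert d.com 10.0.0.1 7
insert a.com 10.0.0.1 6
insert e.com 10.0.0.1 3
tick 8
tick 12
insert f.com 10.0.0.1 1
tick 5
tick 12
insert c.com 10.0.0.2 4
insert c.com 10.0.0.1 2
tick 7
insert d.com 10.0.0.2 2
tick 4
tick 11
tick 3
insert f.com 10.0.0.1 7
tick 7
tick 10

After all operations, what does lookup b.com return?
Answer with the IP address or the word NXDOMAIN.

Op 1: tick 12 -> clock=12.
Op 2: insert b.com -> 10.0.0.2 (expiry=12+5=17). clock=12
Op 3: tick 3 -> clock=15.
Op 4: tick 11 -> clock=26. purged={b.com}
Op 5: tick 12 -> clock=38.
Op 6: insert e.com -> 10.0.0.1 (expiry=38+2=40). clock=38
Op 7: insert b.com -> 10.0.0.2 (expiry=38+12=50). clock=38
Op 8: insert b.com -> 10.0.0.1 (expiry=38+10=48). clock=38
Op 9: insert d.com -> 10.0.0.1 (expiry=38+7=45). clock=38
Op 10: insert a.com -> 10.0.0.1 (expiry=38+6=44). clock=38
Op 11: insert e.com -> 10.0.0.1 (expiry=38+3=41). clock=38
Op 12: tick 8 -> clock=46. purged={a.com,d.com,e.com}
Op 13: tick 12 -> clock=58. purged={b.com}
Op 14: insert f.com -> 10.0.0.1 (expiry=58+1=59). clock=58
Op 15: tick 5 -> clock=63. purged={f.com}
Op 16: tick 12 -> clock=75.
Op 17: insert c.com -> 10.0.0.2 (expiry=75+4=79). clock=75
Op 18: insert c.com -> 10.0.0.1 (expiry=75+2=77). clock=75
Op 19: tick 7 -> clock=82. purged={c.com}
Op 20: insert d.com -> 10.0.0.2 (expiry=82+2=84). clock=82
Op 21: tick 4 -> clock=86. purged={d.com}
Op 22: tick 11 -> clock=97.
Op 23: tick 3 -> clock=100.
Op 24: insert f.com -> 10.0.0.1 (expiry=100+7=107). clock=100
Op 25: tick 7 -> clock=107. purged={f.com}
Op 26: tick 10 -> clock=117.
lookup b.com: not in cache (expired or never inserted)

Answer: NXDOMAIN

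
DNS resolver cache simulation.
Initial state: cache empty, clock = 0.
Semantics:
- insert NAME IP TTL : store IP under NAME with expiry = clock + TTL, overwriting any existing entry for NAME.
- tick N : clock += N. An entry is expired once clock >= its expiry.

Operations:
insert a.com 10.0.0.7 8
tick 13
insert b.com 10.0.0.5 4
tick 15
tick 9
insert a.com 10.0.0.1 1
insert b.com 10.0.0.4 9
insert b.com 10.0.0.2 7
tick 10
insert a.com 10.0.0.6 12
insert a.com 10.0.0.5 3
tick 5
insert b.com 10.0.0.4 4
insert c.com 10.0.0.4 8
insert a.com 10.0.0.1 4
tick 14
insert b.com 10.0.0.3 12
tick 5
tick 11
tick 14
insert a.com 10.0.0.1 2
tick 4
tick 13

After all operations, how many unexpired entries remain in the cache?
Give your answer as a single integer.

Op 1: insert a.com -> 10.0.0.7 (expiry=0+8=8). clock=0
Op 2: tick 13 -> clock=13. purged={a.com}
Op 3: insert b.com -> 10.0.0.5 (expiry=13+4=17). clock=13
Op 4: tick 15 -> clock=28. purged={b.com}
Op 5: tick 9 -> clock=37.
Op 6: insert a.com -> 10.0.0.1 (expiry=37+1=38). clock=37
Op 7: insert b.com -> 10.0.0.4 (expiry=37+9=46). clock=37
Op 8: insert b.com -> 10.0.0.2 (expiry=37+7=44). clock=37
Op 9: tick 10 -> clock=47. purged={a.com,b.com}
Op 10: insert a.com -> 10.0.0.6 (expiry=47+12=59). clock=47
Op 11: insert a.com -> 10.0.0.5 (expiry=47+3=50). clock=47
Op 12: tick 5 -> clock=52. purged={a.com}
Op 13: insert b.com -> 10.0.0.4 (expiry=52+4=56). clock=52
Op 14: insert c.com -> 10.0.0.4 (expiry=52+8=60). clock=52
Op 15: insert a.com -> 10.0.0.1 (expiry=52+4=56). clock=52
Op 16: tick 14 -> clock=66. purged={a.com,b.com,c.com}
Op 17: insert b.com -> 10.0.0.3 (expiry=66+12=78). clock=66
Op 18: tick 5 -> clock=71.
Op 19: tick 11 -> clock=82. purged={b.com}
Op 20: tick 14 -> clock=96.
Op 21: insert a.com -> 10.0.0.1 (expiry=96+2=98). clock=96
Op 22: tick 4 -> clock=100. purged={a.com}
Op 23: tick 13 -> clock=113.
Final cache (unexpired): {} -> size=0

Answer: 0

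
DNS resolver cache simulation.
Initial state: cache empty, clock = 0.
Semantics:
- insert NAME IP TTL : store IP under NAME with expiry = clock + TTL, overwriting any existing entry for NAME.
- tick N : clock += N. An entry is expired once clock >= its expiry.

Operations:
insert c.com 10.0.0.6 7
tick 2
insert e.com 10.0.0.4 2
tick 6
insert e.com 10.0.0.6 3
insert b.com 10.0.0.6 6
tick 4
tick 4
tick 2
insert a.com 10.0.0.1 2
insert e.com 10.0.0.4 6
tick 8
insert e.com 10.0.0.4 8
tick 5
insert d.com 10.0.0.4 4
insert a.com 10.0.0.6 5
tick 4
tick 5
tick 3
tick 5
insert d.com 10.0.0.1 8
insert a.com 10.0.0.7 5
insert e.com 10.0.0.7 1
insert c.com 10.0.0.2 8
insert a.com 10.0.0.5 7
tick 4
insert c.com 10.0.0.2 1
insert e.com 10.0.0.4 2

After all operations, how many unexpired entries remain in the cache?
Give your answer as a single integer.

Answer: 4

Derivation:
Op 1: insert c.com -> 10.0.0.6 (expiry=0+7=7). clock=0
Op 2: tick 2 -> clock=2.
Op 3: insert e.com -> 10.0.0.4 (expiry=2+2=4). clock=2
Op 4: tick 6 -> clock=8. purged={c.com,e.com}
Op 5: insert e.com -> 10.0.0.6 (expiry=8+3=11). clock=8
Op 6: insert b.com -> 10.0.0.6 (expiry=8+6=14). clock=8
Op 7: tick 4 -> clock=12. purged={e.com}
Op 8: tick 4 -> clock=16. purged={b.com}
Op 9: tick 2 -> clock=18.
Op 10: insert a.com -> 10.0.0.1 (expiry=18+2=20). clock=18
Op 11: insert e.com -> 10.0.0.4 (expiry=18+6=24). clock=18
Op 12: tick 8 -> clock=26. purged={a.com,e.com}
Op 13: insert e.com -> 10.0.0.4 (expiry=26+8=34). clock=26
Op 14: tick 5 -> clock=31.
Op 15: insert d.com -> 10.0.0.4 (expiry=31+4=35). clock=31
Op 16: insert a.com -> 10.0.0.6 (expiry=31+5=36). clock=31
Op 17: tick 4 -> clock=35. purged={d.com,e.com}
Op 18: tick 5 -> clock=40. purged={a.com}
Op 19: tick 3 -> clock=43.
Op 20: tick 5 -> clock=48.
Op 21: insert d.com -> 10.0.0.1 (expiry=48+8=56). clock=48
Op 22: insert a.com -> 10.0.0.7 (expiry=48+5=53). clock=48
Op 23: insert e.com -> 10.0.0.7 (expiry=48+1=49). clock=48
Op 24: insert c.com -> 10.0.0.2 (expiry=48+8=56). clock=48
Op 25: insert a.com -> 10.0.0.5 (expiry=48+7=55). clock=48
Op 26: tick 4 -> clock=52. purged={e.com}
Op 27: insert c.com -> 10.0.0.2 (expiry=52+1=53). clock=52
Op 28: insert e.com -> 10.0.0.4 (expiry=52+2=54). clock=52
Final cache (unexpired): {a.com,c.com,d.com,e.com} -> size=4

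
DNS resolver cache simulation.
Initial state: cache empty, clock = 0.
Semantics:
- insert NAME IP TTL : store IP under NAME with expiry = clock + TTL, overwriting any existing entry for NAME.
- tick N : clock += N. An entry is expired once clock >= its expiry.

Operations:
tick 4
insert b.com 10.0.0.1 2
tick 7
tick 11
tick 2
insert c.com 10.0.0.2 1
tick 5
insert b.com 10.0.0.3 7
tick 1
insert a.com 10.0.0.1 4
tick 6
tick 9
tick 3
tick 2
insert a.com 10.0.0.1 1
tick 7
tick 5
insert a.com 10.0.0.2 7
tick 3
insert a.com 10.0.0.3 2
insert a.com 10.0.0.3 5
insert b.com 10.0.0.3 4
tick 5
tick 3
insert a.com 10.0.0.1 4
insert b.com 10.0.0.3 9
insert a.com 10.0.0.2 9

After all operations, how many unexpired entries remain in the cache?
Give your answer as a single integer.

Op 1: tick 4 -> clock=4.
Op 2: insert b.com -> 10.0.0.1 (expiry=4+2=6). clock=4
Op 3: tick 7 -> clock=11. purged={b.com}
Op 4: tick 11 -> clock=22.
Op 5: tick 2 -> clock=24.
Op 6: insert c.com -> 10.0.0.2 (expiry=24+1=25). clock=24
Op 7: tick 5 -> clock=29. purged={c.com}
Op 8: insert b.com -> 10.0.0.3 (expiry=29+7=36). clock=29
Op 9: tick 1 -> clock=30.
Op 10: insert a.com -> 10.0.0.1 (expiry=30+4=34). clock=30
Op 11: tick 6 -> clock=36. purged={a.com,b.com}
Op 12: tick 9 -> clock=45.
Op 13: tick 3 -> clock=48.
Op 14: tick 2 -> clock=50.
Op 15: insert a.com -> 10.0.0.1 (expiry=50+1=51). clock=50
Op 16: tick 7 -> clock=57. purged={a.com}
Op 17: tick 5 -> clock=62.
Op 18: insert a.com -> 10.0.0.2 (expiry=62+7=69). clock=62
Op 19: tick 3 -> clock=65.
Op 20: insert a.com -> 10.0.0.3 (expiry=65+2=67). clock=65
Op 21: insert a.com -> 10.0.0.3 (expiry=65+5=70). clock=65
Op 22: insert b.com -> 10.0.0.3 (expiry=65+4=69). clock=65
Op 23: tick 5 -> clock=70. purged={a.com,b.com}
Op 24: tick 3 -> clock=73.
Op 25: insert a.com -> 10.0.0.1 (expiry=73+4=77). clock=73
Op 26: insert b.com -> 10.0.0.3 (expiry=73+9=82). clock=73
Op 27: insert a.com -> 10.0.0.2 (expiry=73+9=82). clock=73
Final cache (unexpired): {a.com,b.com} -> size=2

Answer: 2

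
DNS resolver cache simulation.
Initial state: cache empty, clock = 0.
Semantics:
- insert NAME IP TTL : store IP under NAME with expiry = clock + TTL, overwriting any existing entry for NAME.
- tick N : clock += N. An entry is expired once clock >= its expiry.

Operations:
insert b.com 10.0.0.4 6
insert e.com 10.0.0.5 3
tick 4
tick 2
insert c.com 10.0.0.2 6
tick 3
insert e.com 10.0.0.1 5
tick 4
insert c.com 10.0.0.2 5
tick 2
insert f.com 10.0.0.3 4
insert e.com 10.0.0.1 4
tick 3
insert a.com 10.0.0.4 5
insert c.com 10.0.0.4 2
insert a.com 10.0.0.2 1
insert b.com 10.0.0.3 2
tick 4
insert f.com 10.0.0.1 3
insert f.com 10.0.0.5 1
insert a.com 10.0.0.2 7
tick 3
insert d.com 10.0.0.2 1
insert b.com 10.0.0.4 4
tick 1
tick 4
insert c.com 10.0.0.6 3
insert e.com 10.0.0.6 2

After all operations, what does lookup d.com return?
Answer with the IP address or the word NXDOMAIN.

Op 1: insert b.com -> 10.0.0.4 (expiry=0+6=6). clock=0
Op 2: insert e.com -> 10.0.0.5 (expiry=0+3=3). clock=0
Op 3: tick 4 -> clock=4. purged={e.com}
Op 4: tick 2 -> clock=6. purged={b.com}
Op 5: insert c.com -> 10.0.0.2 (expiry=6+6=12). clock=6
Op 6: tick 3 -> clock=9.
Op 7: insert e.com -> 10.0.0.1 (expiry=9+5=14). clock=9
Op 8: tick 4 -> clock=13. purged={c.com}
Op 9: insert c.com -> 10.0.0.2 (expiry=13+5=18). clock=13
Op 10: tick 2 -> clock=15. purged={e.com}
Op 11: insert f.com -> 10.0.0.3 (expiry=15+4=19). clock=15
Op 12: insert e.com -> 10.0.0.1 (expiry=15+4=19). clock=15
Op 13: tick 3 -> clock=18. purged={c.com}
Op 14: insert a.com -> 10.0.0.4 (expiry=18+5=23). clock=18
Op 15: insert c.com -> 10.0.0.4 (expiry=18+2=20). clock=18
Op 16: insert a.com -> 10.0.0.2 (expiry=18+1=19). clock=18
Op 17: insert b.com -> 10.0.0.3 (expiry=18+2=20). clock=18
Op 18: tick 4 -> clock=22. purged={a.com,b.com,c.com,e.com,f.com}
Op 19: insert f.com -> 10.0.0.1 (expiry=22+3=25). clock=22
Op 20: insert f.com -> 10.0.0.5 (expiry=22+1=23). clock=22
Op 21: insert a.com -> 10.0.0.2 (expiry=22+7=29). clock=22
Op 22: tick 3 -> clock=25. purged={f.com}
Op 23: insert d.com -> 10.0.0.2 (expiry=25+1=26). clock=25
Op 24: insert b.com -> 10.0.0.4 (expiry=25+4=29). clock=25
Op 25: tick 1 -> clock=26. purged={d.com}
Op 26: tick 4 -> clock=30. purged={a.com,b.com}
Op 27: insert c.com -> 10.0.0.6 (expiry=30+3=33). clock=30
Op 28: insert e.com -> 10.0.0.6 (expiry=30+2=32). clock=30
lookup d.com: not in cache (expired or never inserted)

Answer: NXDOMAIN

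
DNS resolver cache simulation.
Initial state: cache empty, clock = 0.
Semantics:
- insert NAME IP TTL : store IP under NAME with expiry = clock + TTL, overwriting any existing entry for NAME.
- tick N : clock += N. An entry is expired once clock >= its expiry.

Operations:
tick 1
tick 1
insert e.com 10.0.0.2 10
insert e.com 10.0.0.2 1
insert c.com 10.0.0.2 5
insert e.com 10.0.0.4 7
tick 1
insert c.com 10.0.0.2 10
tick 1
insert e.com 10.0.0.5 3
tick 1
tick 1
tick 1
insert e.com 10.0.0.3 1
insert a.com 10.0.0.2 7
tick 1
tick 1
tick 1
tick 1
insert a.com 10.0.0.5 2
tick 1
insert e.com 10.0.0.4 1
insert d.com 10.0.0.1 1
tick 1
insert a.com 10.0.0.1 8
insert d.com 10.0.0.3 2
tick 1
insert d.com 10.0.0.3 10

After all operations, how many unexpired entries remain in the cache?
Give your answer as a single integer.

Op 1: tick 1 -> clock=1.
Op 2: tick 1 -> clock=2.
Op 3: insert e.com -> 10.0.0.2 (expiry=2+10=12). clock=2
Op 4: insert e.com -> 10.0.0.2 (expiry=2+1=3). clock=2
Op 5: insert c.com -> 10.0.0.2 (expiry=2+5=7). clock=2
Op 6: insert e.com -> 10.0.0.4 (expiry=2+7=9). clock=2
Op 7: tick 1 -> clock=3.
Op 8: insert c.com -> 10.0.0.2 (expiry=3+10=13). clock=3
Op 9: tick 1 -> clock=4.
Op 10: insert e.com -> 10.0.0.5 (expiry=4+3=7). clock=4
Op 11: tick 1 -> clock=5.
Op 12: tick 1 -> clock=6.
Op 13: tick 1 -> clock=7. purged={e.com}
Op 14: insert e.com -> 10.0.0.3 (expiry=7+1=8). clock=7
Op 15: insert a.com -> 10.0.0.2 (expiry=7+7=14). clock=7
Op 16: tick 1 -> clock=8. purged={e.com}
Op 17: tick 1 -> clock=9.
Op 18: tick 1 -> clock=10.
Op 19: tick 1 -> clock=11.
Op 20: insert a.com -> 10.0.0.5 (expiry=11+2=13). clock=11
Op 21: tick 1 -> clock=12.
Op 22: insert e.com -> 10.0.0.4 (expiry=12+1=13). clock=12
Op 23: insert d.com -> 10.0.0.1 (expiry=12+1=13). clock=12
Op 24: tick 1 -> clock=13. purged={a.com,c.com,d.com,e.com}
Op 25: insert a.com -> 10.0.0.1 (expiry=13+8=21). clock=13
Op 26: insert d.com -> 10.0.0.3 (expiry=13+2=15). clock=13
Op 27: tick 1 -> clock=14.
Op 28: insert d.com -> 10.0.0.3 (expiry=14+10=24). clock=14
Final cache (unexpired): {a.com,d.com} -> size=2

Answer: 2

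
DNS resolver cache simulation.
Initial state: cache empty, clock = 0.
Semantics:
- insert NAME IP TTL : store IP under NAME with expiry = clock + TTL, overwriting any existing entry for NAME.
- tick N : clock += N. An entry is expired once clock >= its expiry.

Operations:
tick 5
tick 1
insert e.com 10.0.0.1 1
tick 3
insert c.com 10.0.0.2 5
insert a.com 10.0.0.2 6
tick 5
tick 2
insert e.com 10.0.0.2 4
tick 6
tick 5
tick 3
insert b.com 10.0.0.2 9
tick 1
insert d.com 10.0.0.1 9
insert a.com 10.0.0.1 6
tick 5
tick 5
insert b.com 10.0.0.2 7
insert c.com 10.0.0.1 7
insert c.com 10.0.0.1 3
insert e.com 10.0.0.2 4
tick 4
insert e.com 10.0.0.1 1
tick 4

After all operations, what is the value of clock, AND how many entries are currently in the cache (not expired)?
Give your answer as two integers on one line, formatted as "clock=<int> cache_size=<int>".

Answer: clock=49 cache_size=0

Derivation:
Op 1: tick 5 -> clock=5.
Op 2: tick 1 -> clock=6.
Op 3: insert e.com -> 10.0.0.1 (expiry=6+1=7). clock=6
Op 4: tick 3 -> clock=9. purged={e.com}
Op 5: insert c.com -> 10.0.0.2 (expiry=9+5=14). clock=9
Op 6: insert a.com -> 10.0.0.2 (expiry=9+6=15). clock=9
Op 7: tick 5 -> clock=14. purged={c.com}
Op 8: tick 2 -> clock=16. purged={a.com}
Op 9: insert e.com -> 10.0.0.2 (expiry=16+4=20). clock=16
Op 10: tick 6 -> clock=22. purged={e.com}
Op 11: tick 5 -> clock=27.
Op 12: tick 3 -> clock=30.
Op 13: insert b.com -> 10.0.0.2 (expiry=30+9=39). clock=30
Op 14: tick 1 -> clock=31.
Op 15: insert d.com -> 10.0.0.1 (expiry=31+9=40). clock=31
Op 16: insert a.com -> 10.0.0.1 (expiry=31+6=37). clock=31
Op 17: tick 5 -> clock=36.
Op 18: tick 5 -> clock=41. purged={a.com,b.com,d.com}
Op 19: insert b.com -> 10.0.0.2 (expiry=41+7=48). clock=41
Op 20: insert c.com -> 10.0.0.1 (expiry=41+7=48). clock=41
Op 21: insert c.com -> 10.0.0.1 (expiry=41+3=44). clock=41
Op 22: insert e.com -> 10.0.0.2 (expiry=41+4=45). clock=41
Op 23: tick 4 -> clock=45. purged={c.com,e.com}
Op 24: insert e.com -> 10.0.0.1 (expiry=45+1=46). clock=45
Op 25: tick 4 -> clock=49. purged={b.com,e.com}
Final clock = 49
Final cache (unexpired): {} -> size=0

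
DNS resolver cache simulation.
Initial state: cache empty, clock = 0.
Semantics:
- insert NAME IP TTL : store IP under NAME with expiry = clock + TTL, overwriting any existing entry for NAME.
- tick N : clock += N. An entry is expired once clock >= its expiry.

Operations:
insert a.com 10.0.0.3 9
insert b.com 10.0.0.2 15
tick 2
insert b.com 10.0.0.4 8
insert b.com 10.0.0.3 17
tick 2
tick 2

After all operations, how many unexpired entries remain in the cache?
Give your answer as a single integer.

Answer: 2

Derivation:
Op 1: insert a.com -> 10.0.0.3 (expiry=0+9=9). clock=0
Op 2: insert b.com -> 10.0.0.2 (expiry=0+15=15). clock=0
Op 3: tick 2 -> clock=2.
Op 4: insert b.com -> 10.0.0.4 (expiry=2+8=10). clock=2
Op 5: insert b.com -> 10.0.0.3 (expiry=2+17=19). clock=2
Op 6: tick 2 -> clock=4.
Op 7: tick 2 -> clock=6.
Final cache (unexpired): {a.com,b.com} -> size=2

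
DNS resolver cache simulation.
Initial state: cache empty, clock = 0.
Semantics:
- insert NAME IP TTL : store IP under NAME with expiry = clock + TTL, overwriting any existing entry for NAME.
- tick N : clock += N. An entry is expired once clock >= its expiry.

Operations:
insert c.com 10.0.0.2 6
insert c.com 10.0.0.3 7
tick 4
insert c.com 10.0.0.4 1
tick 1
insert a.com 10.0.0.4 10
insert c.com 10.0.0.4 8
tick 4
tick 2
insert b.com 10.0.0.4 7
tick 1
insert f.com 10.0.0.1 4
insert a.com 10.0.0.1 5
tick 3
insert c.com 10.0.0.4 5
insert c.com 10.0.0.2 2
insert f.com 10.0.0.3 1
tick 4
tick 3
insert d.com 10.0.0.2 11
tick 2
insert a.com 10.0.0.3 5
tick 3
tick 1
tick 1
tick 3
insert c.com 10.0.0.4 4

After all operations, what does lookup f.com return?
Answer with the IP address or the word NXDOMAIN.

Op 1: insert c.com -> 10.0.0.2 (expiry=0+6=6). clock=0
Op 2: insert c.com -> 10.0.0.3 (expiry=0+7=7). clock=0
Op 3: tick 4 -> clock=4.
Op 4: insert c.com -> 10.0.0.4 (expiry=4+1=5). clock=4
Op 5: tick 1 -> clock=5. purged={c.com}
Op 6: insert a.com -> 10.0.0.4 (expiry=5+10=15). clock=5
Op 7: insert c.com -> 10.0.0.4 (expiry=5+8=13). clock=5
Op 8: tick 4 -> clock=9.
Op 9: tick 2 -> clock=11.
Op 10: insert b.com -> 10.0.0.4 (expiry=11+7=18). clock=11
Op 11: tick 1 -> clock=12.
Op 12: insert f.com -> 10.0.0.1 (expiry=12+4=16). clock=12
Op 13: insert a.com -> 10.0.0.1 (expiry=12+5=17). clock=12
Op 14: tick 3 -> clock=15. purged={c.com}
Op 15: insert c.com -> 10.0.0.4 (expiry=15+5=20). clock=15
Op 16: insert c.com -> 10.0.0.2 (expiry=15+2=17). clock=15
Op 17: insert f.com -> 10.0.0.3 (expiry=15+1=16). clock=15
Op 18: tick 4 -> clock=19. purged={a.com,b.com,c.com,f.com}
Op 19: tick 3 -> clock=22.
Op 20: insert d.com -> 10.0.0.2 (expiry=22+11=33). clock=22
Op 21: tick 2 -> clock=24.
Op 22: insert a.com -> 10.0.0.3 (expiry=24+5=29). clock=24
Op 23: tick 3 -> clock=27.
Op 24: tick 1 -> clock=28.
Op 25: tick 1 -> clock=29. purged={a.com}
Op 26: tick 3 -> clock=32.
Op 27: insert c.com -> 10.0.0.4 (expiry=32+4=36). clock=32
lookup f.com: not in cache (expired or never inserted)

Answer: NXDOMAIN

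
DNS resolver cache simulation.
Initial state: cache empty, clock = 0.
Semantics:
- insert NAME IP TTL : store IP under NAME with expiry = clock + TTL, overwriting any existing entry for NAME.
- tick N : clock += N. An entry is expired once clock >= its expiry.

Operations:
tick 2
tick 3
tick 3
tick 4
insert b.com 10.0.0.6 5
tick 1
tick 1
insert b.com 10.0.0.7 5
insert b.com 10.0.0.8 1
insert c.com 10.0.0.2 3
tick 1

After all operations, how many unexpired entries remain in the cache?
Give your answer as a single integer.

Answer: 1

Derivation:
Op 1: tick 2 -> clock=2.
Op 2: tick 3 -> clock=5.
Op 3: tick 3 -> clock=8.
Op 4: tick 4 -> clock=12.
Op 5: insert b.com -> 10.0.0.6 (expiry=12+5=17). clock=12
Op 6: tick 1 -> clock=13.
Op 7: tick 1 -> clock=14.
Op 8: insert b.com -> 10.0.0.7 (expiry=14+5=19). clock=14
Op 9: insert b.com -> 10.0.0.8 (expiry=14+1=15). clock=14
Op 10: insert c.com -> 10.0.0.2 (expiry=14+3=17). clock=14
Op 11: tick 1 -> clock=15. purged={b.com}
Final cache (unexpired): {c.com} -> size=1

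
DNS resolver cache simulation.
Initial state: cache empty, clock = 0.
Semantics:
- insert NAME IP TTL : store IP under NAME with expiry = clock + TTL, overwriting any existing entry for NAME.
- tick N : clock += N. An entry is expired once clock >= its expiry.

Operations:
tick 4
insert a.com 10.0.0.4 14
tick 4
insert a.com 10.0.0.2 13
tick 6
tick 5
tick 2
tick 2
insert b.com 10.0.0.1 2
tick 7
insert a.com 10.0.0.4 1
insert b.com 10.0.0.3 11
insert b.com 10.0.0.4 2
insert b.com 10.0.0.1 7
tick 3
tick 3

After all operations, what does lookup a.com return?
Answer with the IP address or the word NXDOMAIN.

Op 1: tick 4 -> clock=4.
Op 2: insert a.com -> 10.0.0.4 (expiry=4+14=18). clock=4
Op 3: tick 4 -> clock=8.
Op 4: insert a.com -> 10.0.0.2 (expiry=8+13=21). clock=8
Op 5: tick 6 -> clock=14.
Op 6: tick 5 -> clock=19.
Op 7: tick 2 -> clock=21. purged={a.com}
Op 8: tick 2 -> clock=23.
Op 9: insert b.com -> 10.0.0.1 (expiry=23+2=25). clock=23
Op 10: tick 7 -> clock=30. purged={b.com}
Op 11: insert a.com -> 10.0.0.4 (expiry=30+1=31). clock=30
Op 12: insert b.com -> 10.0.0.3 (expiry=30+11=41). clock=30
Op 13: insert b.com -> 10.0.0.4 (expiry=30+2=32). clock=30
Op 14: insert b.com -> 10.0.0.1 (expiry=30+7=37). clock=30
Op 15: tick 3 -> clock=33. purged={a.com}
Op 16: tick 3 -> clock=36.
lookup a.com: not in cache (expired or never inserted)

Answer: NXDOMAIN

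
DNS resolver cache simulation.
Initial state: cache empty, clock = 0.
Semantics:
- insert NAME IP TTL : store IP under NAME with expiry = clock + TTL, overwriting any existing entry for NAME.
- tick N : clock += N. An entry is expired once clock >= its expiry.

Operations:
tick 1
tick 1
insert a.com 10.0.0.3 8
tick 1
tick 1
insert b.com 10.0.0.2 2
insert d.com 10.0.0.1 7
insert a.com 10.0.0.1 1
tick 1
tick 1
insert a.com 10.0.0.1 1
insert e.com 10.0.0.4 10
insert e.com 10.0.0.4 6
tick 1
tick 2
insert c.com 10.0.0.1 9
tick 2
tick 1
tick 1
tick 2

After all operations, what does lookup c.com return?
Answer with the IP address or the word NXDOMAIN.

Answer: 10.0.0.1

Derivation:
Op 1: tick 1 -> clock=1.
Op 2: tick 1 -> clock=2.
Op 3: insert a.com -> 10.0.0.3 (expiry=2+8=10). clock=2
Op 4: tick 1 -> clock=3.
Op 5: tick 1 -> clock=4.
Op 6: insert b.com -> 10.0.0.2 (expiry=4+2=6). clock=4
Op 7: insert d.com -> 10.0.0.1 (expiry=4+7=11). clock=4
Op 8: insert a.com -> 10.0.0.1 (expiry=4+1=5). clock=4
Op 9: tick 1 -> clock=5. purged={a.com}
Op 10: tick 1 -> clock=6. purged={b.com}
Op 11: insert a.com -> 10.0.0.1 (expiry=6+1=7). clock=6
Op 12: insert e.com -> 10.0.0.4 (expiry=6+10=16). clock=6
Op 13: insert e.com -> 10.0.0.4 (expiry=6+6=12). clock=6
Op 14: tick 1 -> clock=7. purged={a.com}
Op 15: tick 2 -> clock=9.
Op 16: insert c.com -> 10.0.0.1 (expiry=9+9=18). clock=9
Op 17: tick 2 -> clock=11. purged={d.com}
Op 18: tick 1 -> clock=12. purged={e.com}
Op 19: tick 1 -> clock=13.
Op 20: tick 2 -> clock=15.
lookup c.com: present, ip=10.0.0.1 expiry=18 > clock=15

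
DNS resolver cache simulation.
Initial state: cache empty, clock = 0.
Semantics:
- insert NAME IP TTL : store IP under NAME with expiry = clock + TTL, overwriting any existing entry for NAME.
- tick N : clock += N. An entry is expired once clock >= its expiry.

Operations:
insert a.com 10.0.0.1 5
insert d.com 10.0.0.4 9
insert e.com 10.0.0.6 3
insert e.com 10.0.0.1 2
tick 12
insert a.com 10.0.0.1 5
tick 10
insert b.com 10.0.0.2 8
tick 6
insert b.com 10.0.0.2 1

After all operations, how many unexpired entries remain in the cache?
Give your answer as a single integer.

Answer: 1

Derivation:
Op 1: insert a.com -> 10.0.0.1 (expiry=0+5=5). clock=0
Op 2: insert d.com -> 10.0.0.4 (expiry=0+9=9). clock=0
Op 3: insert e.com -> 10.0.0.6 (expiry=0+3=3). clock=0
Op 4: insert e.com -> 10.0.0.1 (expiry=0+2=2). clock=0
Op 5: tick 12 -> clock=12. purged={a.com,d.com,e.com}
Op 6: insert a.com -> 10.0.0.1 (expiry=12+5=17). clock=12
Op 7: tick 10 -> clock=22. purged={a.com}
Op 8: insert b.com -> 10.0.0.2 (expiry=22+8=30). clock=22
Op 9: tick 6 -> clock=28.
Op 10: insert b.com -> 10.0.0.2 (expiry=28+1=29). clock=28
Final cache (unexpired): {b.com} -> size=1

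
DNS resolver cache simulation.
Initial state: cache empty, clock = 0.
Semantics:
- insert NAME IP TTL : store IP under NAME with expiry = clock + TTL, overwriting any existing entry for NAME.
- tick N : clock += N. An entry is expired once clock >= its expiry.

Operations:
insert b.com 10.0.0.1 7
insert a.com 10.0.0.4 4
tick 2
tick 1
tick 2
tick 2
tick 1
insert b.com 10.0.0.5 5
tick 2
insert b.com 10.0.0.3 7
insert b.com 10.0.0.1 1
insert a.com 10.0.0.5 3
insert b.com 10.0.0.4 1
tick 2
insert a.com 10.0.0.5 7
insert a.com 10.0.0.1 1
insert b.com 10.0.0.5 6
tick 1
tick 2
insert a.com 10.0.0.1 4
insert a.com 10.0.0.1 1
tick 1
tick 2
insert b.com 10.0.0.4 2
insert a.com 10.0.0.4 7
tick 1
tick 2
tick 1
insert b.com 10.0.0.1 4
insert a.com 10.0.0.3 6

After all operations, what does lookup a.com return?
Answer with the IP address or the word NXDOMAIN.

Answer: 10.0.0.3

Derivation:
Op 1: insert b.com -> 10.0.0.1 (expiry=0+7=7). clock=0
Op 2: insert a.com -> 10.0.0.4 (expiry=0+4=4). clock=0
Op 3: tick 2 -> clock=2.
Op 4: tick 1 -> clock=3.
Op 5: tick 2 -> clock=5. purged={a.com}
Op 6: tick 2 -> clock=7. purged={b.com}
Op 7: tick 1 -> clock=8.
Op 8: insert b.com -> 10.0.0.5 (expiry=8+5=13). clock=8
Op 9: tick 2 -> clock=10.
Op 10: insert b.com -> 10.0.0.3 (expiry=10+7=17). clock=10
Op 11: insert b.com -> 10.0.0.1 (expiry=10+1=11). clock=10
Op 12: insert a.com -> 10.0.0.5 (expiry=10+3=13). clock=10
Op 13: insert b.com -> 10.0.0.4 (expiry=10+1=11). clock=10
Op 14: tick 2 -> clock=12. purged={b.com}
Op 15: insert a.com -> 10.0.0.5 (expiry=12+7=19). clock=12
Op 16: insert a.com -> 10.0.0.1 (expiry=12+1=13). clock=12
Op 17: insert b.com -> 10.0.0.5 (expiry=12+6=18). clock=12
Op 18: tick 1 -> clock=13. purged={a.com}
Op 19: tick 2 -> clock=15.
Op 20: insert a.com -> 10.0.0.1 (expiry=15+4=19). clock=15
Op 21: insert a.com -> 10.0.0.1 (expiry=15+1=16). clock=15
Op 22: tick 1 -> clock=16. purged={a.com}
Op 23: tick 2 -> clock=18. purged={b.com}
Op 24: insert b.com -> 10.0.0.4 (expiry=18+2=20). clock=18
Op 25: insert a.com -> 10.0.0.4 (expiry=18+7=25). clock=18
Op 26: tick 1 -> clock=19.
Op 27: tick 2 -> clock=21. purged={b.com}
Op 28: tick 1 -> clock=22.
Op 29: insert b.com -> 10.0.0.1 (expiry=22+4=26). clock=22
Op 30: insert a.com -> 10.0.0.3 (expiry=22+6=28). clock=22
lookup a.com: present, ip=10.0.0.3 expiry=28 > clock=22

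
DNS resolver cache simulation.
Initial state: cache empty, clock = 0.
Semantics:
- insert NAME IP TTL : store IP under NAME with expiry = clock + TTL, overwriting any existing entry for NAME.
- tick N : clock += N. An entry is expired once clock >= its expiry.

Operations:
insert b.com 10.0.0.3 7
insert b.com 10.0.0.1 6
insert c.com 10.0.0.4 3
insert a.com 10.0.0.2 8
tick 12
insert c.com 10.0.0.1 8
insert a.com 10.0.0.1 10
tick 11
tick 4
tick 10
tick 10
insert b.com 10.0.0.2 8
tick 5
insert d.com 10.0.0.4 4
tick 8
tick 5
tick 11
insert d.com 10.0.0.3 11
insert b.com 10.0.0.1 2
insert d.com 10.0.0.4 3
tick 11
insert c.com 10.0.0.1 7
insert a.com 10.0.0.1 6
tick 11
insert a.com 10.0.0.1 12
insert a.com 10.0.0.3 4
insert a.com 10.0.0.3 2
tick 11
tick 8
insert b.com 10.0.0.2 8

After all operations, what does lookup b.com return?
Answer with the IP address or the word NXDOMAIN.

Answer: 10.0.0.2

Derivation:
Op 1: insert b.com -> 10.0.0.3 (expiry=0+7=7). clock=0
Op 2: insert b.com -> 10.0.0.1 (expiry=0+6=6). clock=0
Op 3: insert c.com -> 10.0.0.4 (expiry=0+3=3). clock=0
Op 4: insert a.com -> 10.0.0.2 (expiry=0+8=8). clock=0
Op 5: tick 12 -> clock=12. purged={a.com,b.com,c.com}
Op 6: insert c.com -> 10.0.0.1 (expiry=12+8=20). clock=12
Op 7: insert a.com -> 10.0.0.1 (expiry=12+10=22). clock=12
Op 8: tick 11 -> clock=23. purged={a.com,c.com}
Op 9: tick 4 -> clock=27.
Op 10: tick 10 -> clock=37.
Op 11: tick 10 -> clock=47.
Op 12: insert b.com -> 10.0.0.2 (expiry=47+8=55). clock=47
Op 13: tick 5 -> clock=52.
Op 14: insert d.com -> 10.0.0.4 (expiry=52+4=56). clock=52
Op 15: tick 8 -> clock=60. purged={b.com,d.com}
Op 16: tick 5 -> clock=65.
Op 17: tick 11 -> clock=76.
Op 18: insert d.com -> 10.0.0.3 (expiry=76+11=87). clock=76
Op 19: insert b.com -> 10.0.0.1 (expiry=76+2=78). clock=76
Op 20: insert d.com -> 10.0.0.4 (expiry=76+3=79). clock=76
Op 21: tick 11 -> clock=87. purged={b.com,d.com}
Op 22: insert c.com -> 10.0.0.1 (expiry=87+7=94). clock=87
Op 23: insert a.com -> 10.0.0.1 (expiry=87+6=93). clock=87
Op 24: tick 11 -> clock=98. purged={a.com,c.com}
Op 25: insert a.com -> 10.0.0.1 (expiry=98+12=110). clock=98
Op 26: insert a.com -> 10.0.0.3 (expiry=98+4=102). clock=98
Op 27: insert a.com -> 10.0.0.3 (expiry=98+2=100). clock=98
Op 28: tick 11 -> clock=109. purged={a.com}
Op 29: tick 8 -> clock=117.
Op 30: insert b.com -> 10.0.0.2 (expiry=117+8=125). clock=117
lookup b.com: present, ip=10.0.0.2 expiry=125 > clock=117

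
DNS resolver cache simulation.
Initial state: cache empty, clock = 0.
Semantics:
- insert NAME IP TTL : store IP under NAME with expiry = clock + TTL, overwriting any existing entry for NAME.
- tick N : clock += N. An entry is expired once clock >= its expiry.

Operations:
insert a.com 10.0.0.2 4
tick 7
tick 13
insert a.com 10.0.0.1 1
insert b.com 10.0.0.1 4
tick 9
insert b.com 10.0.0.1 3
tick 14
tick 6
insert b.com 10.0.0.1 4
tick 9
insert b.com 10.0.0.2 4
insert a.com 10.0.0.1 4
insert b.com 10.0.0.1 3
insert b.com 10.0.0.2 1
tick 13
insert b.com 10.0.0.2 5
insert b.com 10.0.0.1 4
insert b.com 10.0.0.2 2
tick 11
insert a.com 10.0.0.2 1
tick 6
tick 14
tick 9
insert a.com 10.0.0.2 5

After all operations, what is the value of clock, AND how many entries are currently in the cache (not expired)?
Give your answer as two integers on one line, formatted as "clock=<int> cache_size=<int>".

Answer: clock=111 cache_size=1

Derivation:
Op 1: insert a.com -> 10.0.0.2 (expiry=0+4=4). clock=0
Op 2: tick 7 -> clock=7. purged={a.com}
Op 3: tick 13 -> clock=20.
Op 4: insert a.com -> 10.0.0.1 (expiry=20+1=21). clock=20
Op 5: insert b.com -> 10.0.0.1 (expiry=20+4=24). clock=20
Op 6: tick 9 -> clock=29. purged={a.com,b.com}
Op 7: insert b.com -> 10.0.0.1 (expiry=29+3=32). clock=29
Op 8: tick 14 -> clock=43. purged={b.com}
Op 9: tick 6 -> clock=49.
Op 10: insert b.com -> 10.0.0.1 (expiry=49+4=53). clock=49
Op 11: tick 9 -> clock=58. purged={b.com}
Op 12: insert b.com -> 10.0.0.2 (expiry=58+4=62). clock=58
Op 13: insert a.com -> 10.0.0.1 (expiry=58+4=62). clock=58
Op 14: insert b.com -> 10.0.0.1 (expiry=58+3=61). clock=58
Op 15: insert b.com -> 10.0.0.2 (expiry=58+1=59). clock=58
Op 16: tick 13 -> clock=71. purged={a.com,b.com}
Op 17: insert b.com -> 10.0.0.2 (expiry=71+5=76). clock=71
Op 18: insert b.com -> 10.0.0.1 (expiry=71+4=75). clock=71
Op 19: insert b.com -> 10.0.0.2 (expiry=71+2=73). clock=71
Op 20: tick 11 -> clock=82. purged={b.com}
Op 21: insert a.com -> 10.0.0.2 (expiry=82+1=83). clock=82
Op 22: tick 6 -> clock=88. purged={a.com}
Op 23: tick 14 -> clock=102.
Op 24: tick 9 -> clock=111.
Op 25: insert a.com -> 10.0.0.2 (expiry=111+5=116). clock=111
Final clock = 111
Final cache (unexpired): {a.com} -> size=1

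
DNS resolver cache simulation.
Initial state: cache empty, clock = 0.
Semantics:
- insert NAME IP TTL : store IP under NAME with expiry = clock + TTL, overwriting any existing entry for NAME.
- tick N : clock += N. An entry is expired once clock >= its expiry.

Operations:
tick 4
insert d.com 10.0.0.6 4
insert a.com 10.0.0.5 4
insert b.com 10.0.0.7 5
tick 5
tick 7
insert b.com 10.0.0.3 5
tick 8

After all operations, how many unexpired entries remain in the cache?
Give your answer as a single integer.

Op 1: tick 4 -> clock=4.
Op 2: insert d.com -> 10.0.0.6 (expiry=4+4=8). clock=4
Op 3: insert a.com -> 10.0.0.5 (expiry=4+4=8). clock=4
Op 4: insert b.com -> 10.0.0.7 (expiry=4+5=9). clock=4
Op 5: tick 5 -> clock=9. purged={a.com,b.com,d.com}
Op 6: tick 7 -> clock=16.
Op 7: insert b.com -> 10.0.0.3 (expiry=16+5=21). clock=16
Op 8: tick 8 -> clock=24. purged={b.com}
Final cache (unexpired): {} -> size=0

Answer: 0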